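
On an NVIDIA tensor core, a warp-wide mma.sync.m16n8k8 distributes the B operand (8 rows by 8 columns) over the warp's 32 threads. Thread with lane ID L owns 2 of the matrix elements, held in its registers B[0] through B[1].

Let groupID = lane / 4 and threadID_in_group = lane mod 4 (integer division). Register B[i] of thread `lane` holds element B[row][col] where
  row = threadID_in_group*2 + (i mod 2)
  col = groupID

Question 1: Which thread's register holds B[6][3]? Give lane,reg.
c:3=>grp=3  r:6=>tig=3,lo=0
L=3*4+3=15  i=0=0

15,0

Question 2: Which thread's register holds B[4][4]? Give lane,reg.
c=4->g=4  r=4->t=2,b0=0
L=4*4+2=18  i=0=0

18,0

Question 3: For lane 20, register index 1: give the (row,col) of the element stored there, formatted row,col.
1,5

20: gid=5,tid=0
[1] (0*2+1,5) = (1,5)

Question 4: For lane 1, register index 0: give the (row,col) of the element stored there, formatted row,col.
2,0

lane 1->1/4=0, 1 mod 4=1
i=0  r:2·1+0->2  c:0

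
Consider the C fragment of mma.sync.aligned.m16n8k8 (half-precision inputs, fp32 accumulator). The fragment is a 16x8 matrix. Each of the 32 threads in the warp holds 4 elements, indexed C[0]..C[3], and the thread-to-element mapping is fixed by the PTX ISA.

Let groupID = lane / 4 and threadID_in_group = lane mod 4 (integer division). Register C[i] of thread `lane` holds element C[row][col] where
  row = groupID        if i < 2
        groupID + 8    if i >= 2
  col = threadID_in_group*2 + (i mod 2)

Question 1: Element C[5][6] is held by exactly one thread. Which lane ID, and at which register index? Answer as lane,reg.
23,0

r=5→G=5,rhi=0  c=6→T=3,p=0
L=5*4+3=23  i=0*2+0=0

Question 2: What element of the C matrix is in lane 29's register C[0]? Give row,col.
29: gid=7,tid=1
[0] (7+0,1*2+0) = (7,2)

7,2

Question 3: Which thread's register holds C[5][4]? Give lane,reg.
22,0

r=5→G=5,rhi=0  c=4→T=2,p=0
L=5*4+2=22  i=0*2+0=0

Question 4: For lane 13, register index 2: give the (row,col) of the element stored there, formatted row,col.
11,2

lane 13: gr=3 (13/4), th=1 (13%4)
i=2: r=3+8=11, c=1*2+0=2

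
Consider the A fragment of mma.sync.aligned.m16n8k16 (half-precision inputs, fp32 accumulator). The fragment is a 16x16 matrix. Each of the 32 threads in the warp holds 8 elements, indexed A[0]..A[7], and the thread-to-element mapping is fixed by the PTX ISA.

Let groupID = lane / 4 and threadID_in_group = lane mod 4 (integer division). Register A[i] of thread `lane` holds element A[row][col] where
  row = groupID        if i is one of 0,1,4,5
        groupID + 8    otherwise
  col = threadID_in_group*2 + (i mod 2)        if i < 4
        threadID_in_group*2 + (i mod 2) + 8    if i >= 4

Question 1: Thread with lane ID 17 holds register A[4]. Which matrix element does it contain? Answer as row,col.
4,10

L=17→G=17>>2=4, T=17&3=1
[4]→row 4+0=4  col 1·2+0+8=10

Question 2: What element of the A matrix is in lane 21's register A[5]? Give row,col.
lane 21: g=5 (21/4), t=1 (21%4)
i=5: r=5+0=5, c=1*2+1+8=11

5,11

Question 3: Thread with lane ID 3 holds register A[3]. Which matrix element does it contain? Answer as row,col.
lane 3⇒3/4=0, 3 mod 4=3
i=3  r:0+8⇒8  c:2·3+1+0⇒7

8,7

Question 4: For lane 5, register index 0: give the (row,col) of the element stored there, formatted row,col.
lane 5: grp=1 (5/4), tig=1 (5%4)
i=0: r=1+0=1, c=1*2+0+0=2

1,2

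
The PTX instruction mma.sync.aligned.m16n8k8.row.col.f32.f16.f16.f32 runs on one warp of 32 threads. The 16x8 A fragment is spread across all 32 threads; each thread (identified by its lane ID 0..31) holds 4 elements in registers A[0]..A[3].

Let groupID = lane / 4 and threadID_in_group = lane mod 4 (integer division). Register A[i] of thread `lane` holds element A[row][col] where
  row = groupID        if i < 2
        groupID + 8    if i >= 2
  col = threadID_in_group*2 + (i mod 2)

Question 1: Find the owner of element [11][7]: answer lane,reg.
15,3

r:11=>grp=3,rB=1  c:7=>tig=3,lo=1
L=3*4+3=15  i=1*2+1=3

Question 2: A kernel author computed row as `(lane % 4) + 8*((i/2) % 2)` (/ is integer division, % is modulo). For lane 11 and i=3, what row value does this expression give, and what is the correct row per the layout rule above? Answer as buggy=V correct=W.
buggy=11 correct=10

`(lane % 4) + 8*((i/2) % 2)`[11,3]->11
lane 11: g=2 (11/4), t=3 (11%4)
i=3: r=2+8=10, c=3*2+1=7
row: 11 vs 10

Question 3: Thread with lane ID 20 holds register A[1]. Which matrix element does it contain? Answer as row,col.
5,1

20: gid=5,tid=0
[1] (5+0,0*2+1) = (5,1)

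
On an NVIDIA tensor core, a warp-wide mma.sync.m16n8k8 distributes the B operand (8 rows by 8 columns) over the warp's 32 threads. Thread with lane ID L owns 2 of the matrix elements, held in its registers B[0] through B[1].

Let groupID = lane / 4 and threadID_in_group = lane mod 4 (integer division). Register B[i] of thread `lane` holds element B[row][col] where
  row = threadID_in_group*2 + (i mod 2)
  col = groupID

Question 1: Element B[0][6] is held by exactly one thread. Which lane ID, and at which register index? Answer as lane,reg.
c=6⇒gr=6  r=0⇒th=0,odd=0
L=6*4+0=24  i=0=0

24,0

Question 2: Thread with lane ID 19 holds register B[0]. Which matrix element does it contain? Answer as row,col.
19: gr=4,th=3
[0] (3*2+0,4) = (6,4)

6,4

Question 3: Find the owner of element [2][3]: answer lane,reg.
c=3->g=3  r=2->t=1,b0=0
L=3*4+1=13  i=0=0

13,0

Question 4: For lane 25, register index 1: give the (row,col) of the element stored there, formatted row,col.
3,6

lane 25: gid=6 (25/4), tid=1 (25%4)
i=1: r=1*2+1=3, c=gid=6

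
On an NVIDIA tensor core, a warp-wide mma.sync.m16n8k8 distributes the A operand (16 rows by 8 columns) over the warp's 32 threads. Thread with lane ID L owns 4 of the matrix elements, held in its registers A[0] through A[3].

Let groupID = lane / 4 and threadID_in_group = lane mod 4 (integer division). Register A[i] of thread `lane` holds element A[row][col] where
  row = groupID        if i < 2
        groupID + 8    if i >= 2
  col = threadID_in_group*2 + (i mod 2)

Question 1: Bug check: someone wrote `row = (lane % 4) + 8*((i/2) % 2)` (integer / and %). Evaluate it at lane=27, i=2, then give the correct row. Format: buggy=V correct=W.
`(lane % 4) + 8*((i/2) % 2)`[27,2]->11
lane 27: g=6 (27/4), t=3 (27%4)
i=2: r=6+8=14, c=3*2+0=6
row: 11 vs 14

buggy=11 correct=14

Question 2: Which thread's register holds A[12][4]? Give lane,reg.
r:12=>grp=4,rB=1  c:4=>tig=2,lo=0
L=4*4+2=18  i=1*2+0=2

18,2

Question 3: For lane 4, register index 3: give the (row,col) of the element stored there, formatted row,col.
L=4->gid=4>>2=1, tid=4&3=0
[3]->row 1+8=9  col 0·2+1=1

9,1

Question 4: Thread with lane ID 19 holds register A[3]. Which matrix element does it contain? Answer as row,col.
L=19=>grp=19>>2=4, tig=19&3=3
[3]=>row 4+8=12  col 3·2+1=7

12,7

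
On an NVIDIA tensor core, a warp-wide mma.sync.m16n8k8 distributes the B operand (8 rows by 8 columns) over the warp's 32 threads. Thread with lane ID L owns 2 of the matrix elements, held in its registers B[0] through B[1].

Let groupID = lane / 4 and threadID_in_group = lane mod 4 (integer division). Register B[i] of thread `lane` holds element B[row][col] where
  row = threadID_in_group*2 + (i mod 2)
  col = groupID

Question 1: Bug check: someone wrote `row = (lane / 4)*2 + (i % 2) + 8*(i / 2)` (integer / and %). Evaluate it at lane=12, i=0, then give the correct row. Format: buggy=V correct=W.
buggy=6 correct=0

`(lane / 4)*2 + (i % 2) + 8*(i / 2)`[12,0]->6
lane 12->12/4=3, 12 mod 4=0
i=0  r:2·0+0->0  c:3
row: 6 vs 0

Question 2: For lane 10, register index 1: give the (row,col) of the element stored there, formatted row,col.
lane 10->10/4=2, 10 mod 4=2
i=1  r:2·2+1->5  c:2

5,2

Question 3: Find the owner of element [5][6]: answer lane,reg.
26,1

c=6⇒gr=6  r=5⇒th=2,odd=1
L=6*4+2=26  i=1=1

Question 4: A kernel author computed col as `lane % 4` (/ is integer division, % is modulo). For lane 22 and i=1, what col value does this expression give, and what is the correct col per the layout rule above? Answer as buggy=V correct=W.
`lane % 4`[22,1]->2
lane 22: g=5 (22/4), t=2 (22%4)
i=1: r=2*2+1=5, c=g=5
col: 2 vs 5

buggy=2 correct=5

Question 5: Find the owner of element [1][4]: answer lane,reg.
16,1

c: 4->gid=4  r: 1->tid=0,i&1=1
L=4*4+0=16  i=1=1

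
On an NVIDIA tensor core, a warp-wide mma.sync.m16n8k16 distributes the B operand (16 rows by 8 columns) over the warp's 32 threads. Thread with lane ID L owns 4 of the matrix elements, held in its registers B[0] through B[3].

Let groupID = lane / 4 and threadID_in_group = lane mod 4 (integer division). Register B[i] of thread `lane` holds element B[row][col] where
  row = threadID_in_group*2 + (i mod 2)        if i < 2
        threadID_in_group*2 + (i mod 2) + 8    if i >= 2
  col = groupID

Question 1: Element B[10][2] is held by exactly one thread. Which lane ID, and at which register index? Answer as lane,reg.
9,2

c=2⇒gr=2  r=10⇒Rb=1,th=1,odd=0
L=2*4+1=9  i=1*2+0=2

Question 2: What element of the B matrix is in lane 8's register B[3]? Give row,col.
L=8=>grp=8>>2=2, tig=8&3=0
[3]=>row 0·2+1+8=9  col grp=2

9,2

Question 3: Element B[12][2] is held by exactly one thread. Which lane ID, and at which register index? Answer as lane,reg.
c=2->g=2  r=12->rb=1,t=2,b0=0
L=2*4+2=10  i=1*2+0=2

10,2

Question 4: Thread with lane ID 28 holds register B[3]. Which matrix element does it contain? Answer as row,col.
lane 28⇒28/4=7, 28 mod 4=0
i=3  r:2·0+1+8⇒9  c:7

9,7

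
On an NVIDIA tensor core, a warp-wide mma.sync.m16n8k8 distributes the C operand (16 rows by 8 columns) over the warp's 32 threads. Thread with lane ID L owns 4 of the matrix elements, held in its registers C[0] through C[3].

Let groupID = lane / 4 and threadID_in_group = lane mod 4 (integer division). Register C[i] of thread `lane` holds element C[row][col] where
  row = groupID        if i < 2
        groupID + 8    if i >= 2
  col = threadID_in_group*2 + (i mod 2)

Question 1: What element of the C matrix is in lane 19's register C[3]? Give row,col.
12,7

lane 19: gr=4 (19/4), th=3 (19%4)
i=3: r=4+8=12, c=3*2+1=7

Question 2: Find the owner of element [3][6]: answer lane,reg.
r=3→G=3,rhi=0  c=6→T=3,p=0
L=3*4+3=15  i=0*2+0=0

15,0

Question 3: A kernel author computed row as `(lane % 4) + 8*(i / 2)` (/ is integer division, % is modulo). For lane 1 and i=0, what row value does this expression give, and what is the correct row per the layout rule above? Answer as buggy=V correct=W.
buggy=1 correct=0

`(lane % 4) + 8*(i / 2)`[1,0]=>1
lane 1=>1/4=0, 1 mod 4=1
i=0  r:0+0=>0  c:2·1+0=>2
row: 1 vs 0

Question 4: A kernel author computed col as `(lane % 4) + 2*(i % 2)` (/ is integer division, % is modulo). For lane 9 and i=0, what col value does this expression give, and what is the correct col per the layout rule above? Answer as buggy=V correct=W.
`(lane % 4) + 2*(i % 2)`[9,0]→1
L=9→G=9>>2=2, T=9&3=1
[0]→row 2+0=2  col 1·2+0=2
col: 1 vs 2

buggy=1 correct=2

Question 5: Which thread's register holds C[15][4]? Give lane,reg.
30,2

r: 15->gid=7,r8=1  c: 4->tid=2,i&1=0
L=7*4+2=30  i=1*2+0=2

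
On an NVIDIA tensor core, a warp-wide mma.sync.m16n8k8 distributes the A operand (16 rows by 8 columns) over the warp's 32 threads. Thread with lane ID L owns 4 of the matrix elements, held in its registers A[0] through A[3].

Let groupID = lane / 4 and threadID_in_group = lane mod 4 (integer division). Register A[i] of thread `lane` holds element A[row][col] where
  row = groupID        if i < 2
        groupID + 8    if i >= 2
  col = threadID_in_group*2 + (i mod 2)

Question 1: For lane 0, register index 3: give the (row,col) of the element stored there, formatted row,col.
0: g=0,t=0
[3] (0+8,0*2+1) = (8,1)

8,1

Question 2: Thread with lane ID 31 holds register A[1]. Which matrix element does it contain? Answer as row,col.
7,7

lane 31: gid=7 (31/4), tid=3 (31%4)
i=1: r=7+0=7, c=3*2+1=7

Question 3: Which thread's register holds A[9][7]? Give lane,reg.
7,3

r=9⇒gr=1,Rb=1  c=7⇒th=3,odd=1
L=1*4+3=7  i=1*2+1=3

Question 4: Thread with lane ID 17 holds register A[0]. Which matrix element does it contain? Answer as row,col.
4,2

L=17=>grp=17>>2=4, tig=17&3=1
[0]=>row 4+0=4  col 1·2+0=2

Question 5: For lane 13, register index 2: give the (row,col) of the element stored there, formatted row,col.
lane 13→13/4=3, 13 mod 4=1
i=2  r:3+8→11  c:2·1+0→2

11,2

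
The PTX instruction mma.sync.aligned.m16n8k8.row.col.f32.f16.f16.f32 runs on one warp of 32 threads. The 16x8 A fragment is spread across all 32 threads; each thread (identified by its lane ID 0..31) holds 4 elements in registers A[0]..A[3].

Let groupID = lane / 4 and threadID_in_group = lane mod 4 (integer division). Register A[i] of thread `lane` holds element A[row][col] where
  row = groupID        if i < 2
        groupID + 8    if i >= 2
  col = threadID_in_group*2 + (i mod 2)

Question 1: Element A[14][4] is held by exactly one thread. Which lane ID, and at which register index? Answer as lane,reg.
26,2

r=14->g=6,rb=1  c=4->t=2,b0=0
L=6*4+2=26  i=1*2+0=2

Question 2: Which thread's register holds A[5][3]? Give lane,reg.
r:5=>grp=5,rB=0  c:3=>tig=1,lo=1
L=5*4+1=21  i=0*2+1=1

21,1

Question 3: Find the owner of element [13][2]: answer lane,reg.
r=13⇒gr=5,Rb=1  c=2⇒th=1,odd=0
L=5*4+1=21  i=1*2+0=2

21,2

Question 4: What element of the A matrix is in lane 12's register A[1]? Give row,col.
12: gid=3,tid=0
[1] (3+0,0*2+1) = (3,1)

3,1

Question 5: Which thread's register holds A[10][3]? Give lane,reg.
r:10=>grp=2,rB=1  c:3=>tig=1,lo=1
L=2*4+1=9  i=1*2+1=3

9,3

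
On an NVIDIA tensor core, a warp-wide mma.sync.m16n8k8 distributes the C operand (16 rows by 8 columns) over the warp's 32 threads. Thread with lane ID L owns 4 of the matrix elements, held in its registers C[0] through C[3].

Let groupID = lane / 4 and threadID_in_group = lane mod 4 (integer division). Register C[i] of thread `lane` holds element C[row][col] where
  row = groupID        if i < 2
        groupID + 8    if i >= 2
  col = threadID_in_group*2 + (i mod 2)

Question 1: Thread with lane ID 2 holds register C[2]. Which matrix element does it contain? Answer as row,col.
8,4

L=2->g=2>>2=0, t=2&3=2
[2]->row 0+8=8  col 2·2+0=4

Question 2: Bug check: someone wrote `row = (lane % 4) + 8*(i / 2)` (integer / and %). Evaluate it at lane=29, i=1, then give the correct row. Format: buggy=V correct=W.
`(lane % 4) + 8*(i / 2)`[29,1]->1
lane 29: g=7 (29/4), t=1 (29%4)
i=1: r=7+0=7, c=1*2+1=3
row: 1 vs 7

buggy=1 correct=7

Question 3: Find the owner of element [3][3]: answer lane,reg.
13,1

r=3→G=3,rhi=0  c=3→T=1,p=1
L=3*4+1=13  i=0*2+1=1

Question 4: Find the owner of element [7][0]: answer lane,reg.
28,0

r=7⇒gr=7,Rb=0  c=0⇒th=0,odd=0
L=7*4+0=28  i=0*2+0=0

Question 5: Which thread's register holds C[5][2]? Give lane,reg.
r=5⇒gr=5,Rb=0  c=2⇒th=1,odd=0
L=5*4+1=21  i=0*2+0=0

21,0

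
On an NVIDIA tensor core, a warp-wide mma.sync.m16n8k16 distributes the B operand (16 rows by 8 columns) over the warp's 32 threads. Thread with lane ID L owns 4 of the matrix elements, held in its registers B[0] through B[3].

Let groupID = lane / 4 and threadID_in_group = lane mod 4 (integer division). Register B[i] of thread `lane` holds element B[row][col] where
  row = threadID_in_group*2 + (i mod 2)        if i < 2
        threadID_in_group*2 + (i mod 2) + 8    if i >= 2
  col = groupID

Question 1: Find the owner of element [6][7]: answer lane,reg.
31,0

c=7→G=7  r=6→rhi=0,T=3,p=0
L=7*4+3=31  i=0*2+0=0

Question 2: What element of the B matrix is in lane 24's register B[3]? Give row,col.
L=24→G=24>>2=6, T=24&3=0
[3]→row 0·2+1+8=9  col G=6

9,6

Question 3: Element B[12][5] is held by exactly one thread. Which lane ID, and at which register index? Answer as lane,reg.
c=5⇒gr=5  r=12⇒Rb=1,th=2,odd=0
L=5*4+2=22  i=1*2+0=2

22,2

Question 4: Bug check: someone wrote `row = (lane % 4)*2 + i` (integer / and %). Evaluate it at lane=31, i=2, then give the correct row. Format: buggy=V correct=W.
`(lane % 4)*2 + i`[31,2]->8
L=31->gid=31>>2=7, tid=31&3=3
[2]->row 3·2+0+8=14  col gid=7
row: 8 vs 14

buggy=8 correct=14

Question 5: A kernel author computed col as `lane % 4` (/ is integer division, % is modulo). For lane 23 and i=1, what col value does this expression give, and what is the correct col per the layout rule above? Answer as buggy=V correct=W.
buggy=3 correct=5

`lane % 4`[23,1]⇒3
lane 23⇒23/4=5, 23 mod 4=3
i=1  r:2·3+1+0⇒7  c:5
col: 3 vs 5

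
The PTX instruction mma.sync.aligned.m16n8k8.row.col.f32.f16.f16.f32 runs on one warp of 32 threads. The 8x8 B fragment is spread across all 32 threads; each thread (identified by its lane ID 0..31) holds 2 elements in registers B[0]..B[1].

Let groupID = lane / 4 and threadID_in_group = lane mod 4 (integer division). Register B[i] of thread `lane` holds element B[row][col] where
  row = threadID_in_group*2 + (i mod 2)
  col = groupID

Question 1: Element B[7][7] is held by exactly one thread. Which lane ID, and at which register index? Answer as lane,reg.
31,1

c: 7->gid=7  r: 7->tid=3,i&1=1
L=7*4+3=31  i=1=1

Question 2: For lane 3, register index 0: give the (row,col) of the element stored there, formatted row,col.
6,0

lane 3->3/4=0, 3 mod 4=3
i=0  r:2·3+0->6  c:0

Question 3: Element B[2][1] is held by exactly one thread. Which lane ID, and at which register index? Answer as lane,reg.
5,0

c=1->g=1  r=2->t=1,b0=0
L=1*4+1=5  i=0=0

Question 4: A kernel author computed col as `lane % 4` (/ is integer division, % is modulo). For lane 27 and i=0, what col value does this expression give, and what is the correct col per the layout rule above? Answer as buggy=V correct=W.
`lane % 4`[27,0]⇒3
lane 27⇒27/4=6, 27 mod 4=3
i=0  r:2·3+0⇒6  c:6
col: 3 vs 6

buggy=3 correct=6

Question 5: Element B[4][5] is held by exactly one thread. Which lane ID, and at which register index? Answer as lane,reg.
22,0

c=5⇒gr=5  r=4⇒th=2,odd=0
L=5*4+2=22  i=0=0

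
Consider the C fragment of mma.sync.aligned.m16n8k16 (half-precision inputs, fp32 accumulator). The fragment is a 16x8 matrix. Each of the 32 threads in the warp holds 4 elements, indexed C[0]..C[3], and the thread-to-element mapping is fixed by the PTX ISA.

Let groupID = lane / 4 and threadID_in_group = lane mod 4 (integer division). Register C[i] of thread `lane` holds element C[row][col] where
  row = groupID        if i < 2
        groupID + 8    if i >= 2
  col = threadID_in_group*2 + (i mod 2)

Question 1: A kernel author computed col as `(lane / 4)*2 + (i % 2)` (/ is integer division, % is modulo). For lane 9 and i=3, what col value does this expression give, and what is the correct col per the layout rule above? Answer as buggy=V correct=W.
buggy=5 correct=3

`(lane / 4)*2 + (i % 2)`[9,3]=>5
9: grp=2,tig=1
[3] (2+8,1*2+1) = (10,3)
col: 5 vs 3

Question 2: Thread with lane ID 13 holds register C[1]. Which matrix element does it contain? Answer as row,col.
3,3

lane 13: g=3 (13/4), t=1 (13%4)
i=1: r=3+0=3, c=1*2+1=3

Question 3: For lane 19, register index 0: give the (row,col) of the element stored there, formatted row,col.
4,6

lane 19->19/4=4, 19 mod 4=3
i=0  r:4+0->4  c:2·3+0->6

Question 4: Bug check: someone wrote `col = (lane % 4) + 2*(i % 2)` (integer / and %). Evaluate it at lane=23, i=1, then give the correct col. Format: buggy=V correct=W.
buggy=5 correct=7

`(lane % 4) + 2*(i % 2)`[23,1]=>5
23: grp=5,tig=3
[1] (5+0,3*2+1) = (5,7)
col: 5 vs 7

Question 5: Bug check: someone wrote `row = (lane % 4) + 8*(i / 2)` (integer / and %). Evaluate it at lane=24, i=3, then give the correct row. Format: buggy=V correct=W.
buggy=8 correct=14

`(lane % 4) + 8*(i / 2)`[24,3]->8
lane 24: g=6 (24/4), t=0 (24%4)
i=3: r=6+8=14, c=0*2+1=1
row: 8 vs 14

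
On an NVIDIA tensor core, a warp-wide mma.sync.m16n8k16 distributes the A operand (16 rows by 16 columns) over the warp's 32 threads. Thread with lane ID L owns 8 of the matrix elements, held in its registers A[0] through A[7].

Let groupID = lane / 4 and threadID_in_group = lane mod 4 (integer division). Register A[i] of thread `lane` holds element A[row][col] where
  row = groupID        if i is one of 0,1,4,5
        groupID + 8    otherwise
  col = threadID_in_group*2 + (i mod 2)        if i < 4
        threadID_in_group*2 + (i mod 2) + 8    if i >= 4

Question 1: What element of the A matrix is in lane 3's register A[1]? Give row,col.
lane 3->3/4=0, 3 mod 4=3
i=1  r:0+0->0  c:2·3+1+0->7

0,7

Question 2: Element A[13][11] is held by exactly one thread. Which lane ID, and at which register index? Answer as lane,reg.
21,7

r:13=>grp=5,rB=1  c:11=>cB=1,tig=1,lo=1
L=5*4+1=21  i=1*4+1*2+1=7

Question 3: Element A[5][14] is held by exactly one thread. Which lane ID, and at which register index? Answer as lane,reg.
23,4

r: 5->gid=5,r8=0  c: 14->c8=1,tid=3,i&1=0
L=5*4+3=23  i=1*4+0*2+0=4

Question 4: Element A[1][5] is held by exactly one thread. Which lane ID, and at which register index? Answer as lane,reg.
6,1

r:1=>grp=1,rB=0  c:5=>cB=0,tig=2,lo=1
L=1*4+2=6  i=0*4+0*2+1=1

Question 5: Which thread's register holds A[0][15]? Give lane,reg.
3,5

r:0=>grp=0,rB=0  c:15=>cB=1,tig=3,lo=1
L=0*4+3=3  i=1*4+0*2+1=5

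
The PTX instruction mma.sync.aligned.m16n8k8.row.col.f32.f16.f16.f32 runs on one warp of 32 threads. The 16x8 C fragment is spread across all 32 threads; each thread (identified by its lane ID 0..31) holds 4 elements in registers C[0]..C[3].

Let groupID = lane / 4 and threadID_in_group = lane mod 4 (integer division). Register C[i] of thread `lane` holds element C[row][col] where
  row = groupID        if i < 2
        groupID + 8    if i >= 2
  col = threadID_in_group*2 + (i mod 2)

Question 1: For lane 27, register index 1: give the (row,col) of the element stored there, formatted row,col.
6,7

lane 27⇒27/4=6, 27 mod 4=3
i=1  r:6+0⇒6  c:2·3+1⇒7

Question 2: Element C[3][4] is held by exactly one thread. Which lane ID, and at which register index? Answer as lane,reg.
r:3=>grp=3,rB=0  c:4=>tig=2,lo=0
L=3*4+2=14  i=0*2+0=0

14,0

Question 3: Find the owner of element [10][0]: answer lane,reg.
8,2

r:10=>grp=2,rB=1  c:0=>tig=0,lo=0
L=2*4+0=8  i=1*2+0=2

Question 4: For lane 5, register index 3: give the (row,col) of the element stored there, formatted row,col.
5: g=1,t=1
[3] (1+8,1*2+1) = (9,3)

9,3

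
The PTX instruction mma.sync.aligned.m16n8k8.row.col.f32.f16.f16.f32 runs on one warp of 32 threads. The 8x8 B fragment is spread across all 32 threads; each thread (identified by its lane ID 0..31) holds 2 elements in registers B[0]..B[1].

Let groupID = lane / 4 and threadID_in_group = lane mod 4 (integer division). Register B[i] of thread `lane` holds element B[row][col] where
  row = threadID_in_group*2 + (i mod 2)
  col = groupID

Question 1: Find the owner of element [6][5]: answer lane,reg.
23,0

c=5→G=5  r=6→T=3,p=0
L=5*4+3=23  i=0=0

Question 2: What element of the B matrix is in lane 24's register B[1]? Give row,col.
24: gr=6,th=0
[1] (0*2+1,6) = (1,6)

1,6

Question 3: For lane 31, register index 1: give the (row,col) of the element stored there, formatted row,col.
31: grp=7,tig=3
[1] (3*2+1,7) = (7,7)

7,7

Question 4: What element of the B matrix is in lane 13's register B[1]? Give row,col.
lane 13: gid=3 (13/4), tid=1 (13%4)
i=1: r=1*2+1=3, c=gid=3

3,3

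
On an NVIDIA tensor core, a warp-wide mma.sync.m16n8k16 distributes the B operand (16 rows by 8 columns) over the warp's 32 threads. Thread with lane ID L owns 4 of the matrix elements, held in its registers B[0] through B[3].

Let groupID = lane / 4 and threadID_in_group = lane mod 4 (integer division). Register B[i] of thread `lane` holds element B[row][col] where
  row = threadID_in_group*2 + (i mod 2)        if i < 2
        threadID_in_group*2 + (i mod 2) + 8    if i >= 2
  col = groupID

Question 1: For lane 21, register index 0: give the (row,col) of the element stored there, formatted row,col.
lane 21->21/4=5, 21 mod 4=1
i=0  r:2·1+0+0->2  c:5

2,5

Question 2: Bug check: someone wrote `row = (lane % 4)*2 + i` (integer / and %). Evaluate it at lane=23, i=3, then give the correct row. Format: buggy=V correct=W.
buggy=9 correct=15

`(lane % 4)*2 + i`[23,3]→9
lane 23→23/4=5, 23 mod 4=3
i=3  r:2·3+1+8→15  c:5
row: 9 vs 15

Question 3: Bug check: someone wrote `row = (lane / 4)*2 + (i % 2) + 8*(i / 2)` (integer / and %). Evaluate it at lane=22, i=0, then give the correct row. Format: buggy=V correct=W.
`(lane / 4)*2 + (i % 2) + 8*(i / 2)`[22,0]⇒10
lane 22⇒22/4=5, 22 mod 4=2
i=0  r:2·2+0+0⇒4  c:5
row: 10 vs 4

buggy=10 correct=4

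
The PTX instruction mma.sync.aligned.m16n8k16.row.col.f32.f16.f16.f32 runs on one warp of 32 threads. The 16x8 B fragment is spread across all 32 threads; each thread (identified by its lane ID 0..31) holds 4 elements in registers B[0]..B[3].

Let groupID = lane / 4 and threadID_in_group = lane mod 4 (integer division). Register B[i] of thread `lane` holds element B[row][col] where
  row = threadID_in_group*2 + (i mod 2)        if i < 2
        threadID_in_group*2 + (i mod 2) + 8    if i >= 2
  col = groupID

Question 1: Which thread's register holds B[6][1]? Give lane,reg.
7,0

c=1→G=1  r=6→rhi=0,T=3,p=0
L=1*4+3=7  i=0*2+0=0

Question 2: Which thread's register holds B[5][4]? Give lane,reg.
18,1

c:4=>grp=4  r:5=>rB=0,tig=2,lo=1
L=4*4+2=18  i=0*2+1=1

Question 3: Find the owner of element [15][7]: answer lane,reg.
31,3

c:7=>grp=7  r:15=>rB=1,tig=3,lo=1
L=7*4+3=31  i=1*2+1=3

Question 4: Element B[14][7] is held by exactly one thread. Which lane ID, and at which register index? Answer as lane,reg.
31,2

c=7⇒gr=7  r=14⇒Rb=1,th=3,odd=0
L=7*4+3=31  i=1*2+0=2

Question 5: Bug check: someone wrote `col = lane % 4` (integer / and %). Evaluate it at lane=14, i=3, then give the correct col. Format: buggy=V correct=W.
`lane % 4`[14,3]→2
lane 14→14/4=3, 14 mod 4=2
i=3  r:2·2+1+8→13  c:3
col: 2 vs 3

buggy=2 correct=3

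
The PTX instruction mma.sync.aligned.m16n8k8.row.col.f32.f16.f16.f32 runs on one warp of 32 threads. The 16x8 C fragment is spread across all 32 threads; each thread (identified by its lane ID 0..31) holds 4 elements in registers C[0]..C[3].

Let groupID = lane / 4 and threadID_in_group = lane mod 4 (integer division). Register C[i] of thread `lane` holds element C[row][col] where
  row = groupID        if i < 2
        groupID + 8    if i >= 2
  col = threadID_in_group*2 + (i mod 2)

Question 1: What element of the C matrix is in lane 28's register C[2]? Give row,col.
15,0

L=28→G=28>>2=7, T=28&3=0
[2]→row 7+8=15  col 0·2+0=0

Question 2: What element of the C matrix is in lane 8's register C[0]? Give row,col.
L=8→G=8>>2=2, T=8&3=0
[0]→row 2+0=2  col 0·2+0=0

2,0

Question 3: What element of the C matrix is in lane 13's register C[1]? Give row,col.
3,3

lane 13: gid=3 (13/4), tid=1 (13%4)
i=1: r=3+0=3, c=1*2+1=3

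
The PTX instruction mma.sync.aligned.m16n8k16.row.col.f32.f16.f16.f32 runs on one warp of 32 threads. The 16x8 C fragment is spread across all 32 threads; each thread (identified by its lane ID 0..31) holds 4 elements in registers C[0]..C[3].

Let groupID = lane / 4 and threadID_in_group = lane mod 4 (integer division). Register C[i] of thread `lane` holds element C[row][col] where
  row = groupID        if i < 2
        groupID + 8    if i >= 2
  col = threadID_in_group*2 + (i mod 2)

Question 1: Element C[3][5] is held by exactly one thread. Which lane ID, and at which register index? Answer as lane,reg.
r=3⇒gr=3,Rb=0  c=5⇒th=2,odd=1
L=3*4+2=14  i=0*2+1=1

14,1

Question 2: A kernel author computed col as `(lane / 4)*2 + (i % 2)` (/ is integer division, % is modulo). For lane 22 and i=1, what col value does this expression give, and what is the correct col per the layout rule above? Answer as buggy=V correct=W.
`(lane / 4)*2 + (i % 2)`[22,1]->11
22: gid=5,tid=2
[1] (5+0,2*2+1) = (5,5)
col: 11 vs 5

buggy=11 correct=5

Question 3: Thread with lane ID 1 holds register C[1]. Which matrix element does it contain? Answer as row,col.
0,3

L=1->g=1>>2=0, t=1&3=1
[1]->row 0+0=0  col 1·2+1=3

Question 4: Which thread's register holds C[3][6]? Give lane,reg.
15,0

r:3=>grp=3,rB=0  c:6=>tig=3,lo=0
L=3*4+3=15  i=0*2+0=0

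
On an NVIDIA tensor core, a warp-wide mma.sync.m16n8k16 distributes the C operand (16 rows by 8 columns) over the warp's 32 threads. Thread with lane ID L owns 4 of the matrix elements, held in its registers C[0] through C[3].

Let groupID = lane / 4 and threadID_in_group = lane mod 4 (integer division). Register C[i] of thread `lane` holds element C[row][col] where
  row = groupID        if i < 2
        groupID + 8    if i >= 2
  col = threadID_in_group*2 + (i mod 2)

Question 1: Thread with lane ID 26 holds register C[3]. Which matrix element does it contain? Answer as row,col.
L=26⇒gr=26>>2=6, th=26&3=2
[3]⇒row 6+8=14  col 2·2+1=5

14,5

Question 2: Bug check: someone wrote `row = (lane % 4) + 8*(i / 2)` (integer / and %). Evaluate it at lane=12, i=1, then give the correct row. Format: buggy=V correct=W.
buggy=0 correct=3

`(lane % 4) + 8*(i / 2)`[12,1]->0
lane 12->12/4=3, 12 mod 4=0
i=1  r:3+0->3  c:2·0+1->1
row: 0 vs 3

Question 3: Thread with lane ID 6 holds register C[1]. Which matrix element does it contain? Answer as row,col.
lane 6: gid=1 (6/4), tid=2 (6%4)
i=1: r=1+0=1, c=2*2+1=5

1,5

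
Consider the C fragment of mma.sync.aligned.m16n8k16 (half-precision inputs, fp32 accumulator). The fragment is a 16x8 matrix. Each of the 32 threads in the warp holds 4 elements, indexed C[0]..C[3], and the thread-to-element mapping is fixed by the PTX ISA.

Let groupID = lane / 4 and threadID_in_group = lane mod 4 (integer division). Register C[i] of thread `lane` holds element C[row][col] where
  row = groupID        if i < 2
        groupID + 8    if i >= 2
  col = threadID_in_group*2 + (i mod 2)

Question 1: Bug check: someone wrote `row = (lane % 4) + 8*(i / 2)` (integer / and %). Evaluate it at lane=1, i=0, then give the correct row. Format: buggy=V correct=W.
buggy=1 correct=0

`(lane % 4) + 8*(i / 2)`[1,0]=>1
1: grp=0,tig=1
[0] (0+0,1*2+0) = (0,2)
row: 1 vs 0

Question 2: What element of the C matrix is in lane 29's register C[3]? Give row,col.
15,3

lane 29: G=7 (29/4), T=1 (29%4)
i=3: r=7+8=15, c=1*2+1=3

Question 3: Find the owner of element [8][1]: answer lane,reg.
0,3

r=8→G=0,rhi=1  c=1→T=0,p=1
L=0*4+0=0  i=1*2+1=3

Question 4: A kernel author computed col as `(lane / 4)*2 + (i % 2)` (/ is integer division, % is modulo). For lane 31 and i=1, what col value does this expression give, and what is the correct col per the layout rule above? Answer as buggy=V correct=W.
buggy=15 correct=7

`(lane / 4)*2 + (i % 2)`[31,1]=>15
31: grp=7,tig=3
[1] (7+0,3*2+1) = (7,7)
col: 15 vs 7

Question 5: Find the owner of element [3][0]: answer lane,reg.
r: 3->gid=3,r8=0  c: 0->tid=0,i&1=0
L=3*4+0=12  i=0*2+0=0

12,0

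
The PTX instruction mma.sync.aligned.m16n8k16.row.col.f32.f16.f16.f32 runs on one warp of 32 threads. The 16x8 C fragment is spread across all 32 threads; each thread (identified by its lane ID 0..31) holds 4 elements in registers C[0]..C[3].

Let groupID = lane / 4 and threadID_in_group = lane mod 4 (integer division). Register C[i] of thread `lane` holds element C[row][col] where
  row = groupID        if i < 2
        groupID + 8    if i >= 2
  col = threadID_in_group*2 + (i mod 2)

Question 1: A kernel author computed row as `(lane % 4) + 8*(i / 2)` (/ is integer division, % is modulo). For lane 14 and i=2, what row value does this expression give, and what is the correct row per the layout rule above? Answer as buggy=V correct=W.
buggy=10 correct=11

`(lane % 4) + 8*(i / 2)`[14,2]->10
14: g=3,t=2
[2] (3+8,2*2+0) = (11,4)
row: 10 vs 11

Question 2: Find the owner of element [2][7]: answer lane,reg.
r: 2->gid=2,r8=0  c: 7->tid=3,i&1=1
L=2*4+3=11  i=0*2+1=1

11,1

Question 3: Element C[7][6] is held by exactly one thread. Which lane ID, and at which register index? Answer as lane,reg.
31,0

r=7→G=7,rhi=0  c=6→T=3,p=0
L=7*4+3=31  i=0*2+0=0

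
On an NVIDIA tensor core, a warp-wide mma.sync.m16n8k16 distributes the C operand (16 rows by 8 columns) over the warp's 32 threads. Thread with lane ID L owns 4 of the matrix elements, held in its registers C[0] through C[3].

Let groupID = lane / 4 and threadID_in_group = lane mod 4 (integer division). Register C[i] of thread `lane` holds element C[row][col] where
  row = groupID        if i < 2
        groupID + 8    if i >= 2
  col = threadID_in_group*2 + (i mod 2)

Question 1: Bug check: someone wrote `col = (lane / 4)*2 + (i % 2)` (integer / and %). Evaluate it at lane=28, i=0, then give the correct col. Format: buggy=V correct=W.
`(lane / 4)*2 + (i % 2)`[28,0]->14
28: gid=7,tid=0
[0] (7+0,0*2+0) = (7,0)
col: 14 vs 0

buggy=14 correct=0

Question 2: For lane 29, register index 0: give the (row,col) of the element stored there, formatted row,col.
lane 29: g=7 (29/4), t=1 (29%4)
i=0: r=7+0=7, c=1*2+0=2

7,2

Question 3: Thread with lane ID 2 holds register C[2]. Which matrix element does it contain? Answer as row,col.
8,4

lane 2: G=0 (2/4), T=2 (2%4)
i=2: r=0+8=8, c=2*2+0=4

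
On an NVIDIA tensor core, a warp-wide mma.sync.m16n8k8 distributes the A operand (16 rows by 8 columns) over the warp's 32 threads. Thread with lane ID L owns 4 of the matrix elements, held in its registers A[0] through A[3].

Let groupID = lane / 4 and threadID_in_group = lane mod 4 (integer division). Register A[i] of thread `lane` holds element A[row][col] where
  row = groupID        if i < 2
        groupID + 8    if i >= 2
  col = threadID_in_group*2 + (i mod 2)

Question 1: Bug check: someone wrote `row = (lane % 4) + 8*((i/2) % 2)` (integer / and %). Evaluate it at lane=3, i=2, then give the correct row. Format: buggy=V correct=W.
buggy=11 correct=8

`(lane % 4) + 8*((i/2) % 2)`[3,2]->11
3: gid=0,tid=3
[2] (0+8,3*2+0) = (8,6)
row: 11 vs 8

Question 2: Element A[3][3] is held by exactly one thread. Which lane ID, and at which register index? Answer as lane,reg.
13,1

r=3→G=3,rhi=0  c=3→T=1,p=1
L=3*4+1=13  i=0*2+1=1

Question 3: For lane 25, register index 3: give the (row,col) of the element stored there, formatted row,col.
lane 25: g=6 (25/4), t=1 (25%4)
i=3: r=6+8=14, c=1*2+1=3

14,3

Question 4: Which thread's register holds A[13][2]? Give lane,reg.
r=13→G=5,rhi=1  c=2→T=1,p=0
L=5*4+1=21  i=1*2+0=2

21,2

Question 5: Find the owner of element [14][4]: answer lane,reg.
26,2

r:14=>grp=6,rB=1  c:4=>tig=2,lo=0
L=6*4+2=26  i=1*2+0=2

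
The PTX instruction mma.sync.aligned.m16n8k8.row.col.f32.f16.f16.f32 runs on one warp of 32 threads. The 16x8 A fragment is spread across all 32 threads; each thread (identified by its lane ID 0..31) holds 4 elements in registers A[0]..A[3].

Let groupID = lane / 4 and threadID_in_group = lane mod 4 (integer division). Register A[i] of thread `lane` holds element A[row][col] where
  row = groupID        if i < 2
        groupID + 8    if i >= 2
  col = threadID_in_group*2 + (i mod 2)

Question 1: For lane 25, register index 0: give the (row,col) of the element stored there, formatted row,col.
L=25⇒gr=25>>2=6, th=25&3=1
[0]⇒row 6+0=6  col 1·2+0=2

6,2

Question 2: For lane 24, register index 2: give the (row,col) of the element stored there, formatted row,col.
14,0

lane 24: gid=6 (24/4), tid=0 (24%4)
i=2: r=6+8=14, c=0*2+0=0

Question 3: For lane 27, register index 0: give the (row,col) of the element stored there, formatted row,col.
lane 27: gr=6 (27/4), th=3 (27%4)
i=0: r=6+0=6, c=3*2+0=6

6,6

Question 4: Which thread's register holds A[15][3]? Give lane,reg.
29,3

r: 15->gid=7,r8=1  c: 3->tid=1,i&1=1
L=7*4+1=29  i=1*2+1=3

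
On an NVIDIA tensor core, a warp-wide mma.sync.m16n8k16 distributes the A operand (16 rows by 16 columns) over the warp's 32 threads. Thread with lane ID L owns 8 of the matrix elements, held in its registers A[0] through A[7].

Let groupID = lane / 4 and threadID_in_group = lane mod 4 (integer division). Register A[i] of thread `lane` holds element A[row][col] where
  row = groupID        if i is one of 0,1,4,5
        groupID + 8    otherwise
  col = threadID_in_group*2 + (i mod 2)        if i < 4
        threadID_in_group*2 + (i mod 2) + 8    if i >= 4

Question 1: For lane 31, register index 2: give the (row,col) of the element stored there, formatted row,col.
15,6

L=31=>grp=31>>2=7, tig=31&3=3
[2]=>row 7+8=15  col 3·2+0+0=6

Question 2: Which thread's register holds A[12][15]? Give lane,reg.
19,7

r=12⇒gr=4,Rb=1  c=15⇒Cb=1,th=3,odd=1
L=4*4+3=19  i=1*4+1*2+1=7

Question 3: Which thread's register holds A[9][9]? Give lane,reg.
r=9⇒gr=1,Rb=1  c=9⇒Cb=1,th=0,odd=1
L=1*4+0=4  i=1*4+1*2+1=7

4,7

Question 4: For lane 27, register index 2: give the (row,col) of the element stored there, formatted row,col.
lane 27⇒27/4=6, 27 mod 4=3
i=2  r:6+8⇒14  c:2·3+0+0⇒6

14,6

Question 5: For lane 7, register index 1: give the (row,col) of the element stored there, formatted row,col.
1,7

lane 7⇒7/4=1, 7 mod 4=3
i=1  r:1+0⇒1  c:2·3+1+0⇒7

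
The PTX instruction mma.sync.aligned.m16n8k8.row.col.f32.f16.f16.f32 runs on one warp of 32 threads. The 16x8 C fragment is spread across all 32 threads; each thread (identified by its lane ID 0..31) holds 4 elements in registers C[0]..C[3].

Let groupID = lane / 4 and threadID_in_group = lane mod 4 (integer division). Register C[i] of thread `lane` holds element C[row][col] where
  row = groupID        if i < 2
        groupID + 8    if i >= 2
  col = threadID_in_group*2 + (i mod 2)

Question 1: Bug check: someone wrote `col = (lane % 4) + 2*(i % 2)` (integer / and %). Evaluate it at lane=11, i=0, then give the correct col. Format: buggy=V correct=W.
`(lane % 4) + 2*(i % 2)`[11,0]=>3
lane 11: grp=2 (11/4), tig=3 (11%4)
i=0: r=2+0=2, c=3*2+0=6
col: 3 vs 6

buggy=3 correct=6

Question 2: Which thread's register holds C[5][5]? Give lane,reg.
22,1

r: 5->gid=5,r8=0  c: 5->tid=2,i&1=1
L=5*4+2=22  i=0*2+1=1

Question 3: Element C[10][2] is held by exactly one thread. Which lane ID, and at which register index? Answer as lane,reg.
9,2

r:10=>grp=2,rB=1  c:2=>tig=1,lo=0
L=2*4+1=9  i=1*2+0=2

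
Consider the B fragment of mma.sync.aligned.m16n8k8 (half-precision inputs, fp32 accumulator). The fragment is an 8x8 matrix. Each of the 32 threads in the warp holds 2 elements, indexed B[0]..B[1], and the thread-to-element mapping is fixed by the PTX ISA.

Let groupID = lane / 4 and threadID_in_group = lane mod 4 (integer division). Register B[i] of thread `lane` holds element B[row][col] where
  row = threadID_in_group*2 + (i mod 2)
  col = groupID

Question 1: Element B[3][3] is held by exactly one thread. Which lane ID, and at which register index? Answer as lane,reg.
13,1

c=3->g=3  r=3->t=1,b0=1
L=3*4+1=13  i=1=1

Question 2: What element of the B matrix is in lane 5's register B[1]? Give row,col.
3,1

L=5->gid=5>>2=1, tid=5&3=1
[1]->row 1·2+1=3  col gid=1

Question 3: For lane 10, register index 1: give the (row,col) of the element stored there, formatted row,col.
L=10→G=10>>2=2, T=10&3=2
[1]→row 2·2+1=5  col G=2

5,2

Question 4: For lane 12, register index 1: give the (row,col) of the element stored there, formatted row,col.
lane 12: grp=3 (12/4), tig=0 (12%4)
i=1: r=0*2+1=1, c=grp=3

1,3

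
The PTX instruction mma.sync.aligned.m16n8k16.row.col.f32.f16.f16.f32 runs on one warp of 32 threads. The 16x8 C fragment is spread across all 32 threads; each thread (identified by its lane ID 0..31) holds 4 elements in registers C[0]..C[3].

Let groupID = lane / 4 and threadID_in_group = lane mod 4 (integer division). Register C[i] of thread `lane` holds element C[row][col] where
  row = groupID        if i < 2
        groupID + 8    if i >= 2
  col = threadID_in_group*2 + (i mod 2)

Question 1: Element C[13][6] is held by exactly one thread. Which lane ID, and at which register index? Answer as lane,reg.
r:13=>grp=5,rB=1  c:6=>tig=3,lo=0
L=5*4+3=23  i=1*2+0=2

23,2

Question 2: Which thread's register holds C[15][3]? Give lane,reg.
r=15→G=7,rhi=1  c=3→T=1,p=1
L=7*4+1=29  i=1*2+1=3

29,3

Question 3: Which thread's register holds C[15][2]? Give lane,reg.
r:15=>grp=7,rB=1  c:2=>tig=1,lo=0
L=7*4+1=29  i=1*2+0=2

29,2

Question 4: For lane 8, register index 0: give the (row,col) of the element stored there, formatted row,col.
2,0

lane 8->8/4=2, 8 mod 4=0
i=0  r:2+0->2  c:2·0+0->0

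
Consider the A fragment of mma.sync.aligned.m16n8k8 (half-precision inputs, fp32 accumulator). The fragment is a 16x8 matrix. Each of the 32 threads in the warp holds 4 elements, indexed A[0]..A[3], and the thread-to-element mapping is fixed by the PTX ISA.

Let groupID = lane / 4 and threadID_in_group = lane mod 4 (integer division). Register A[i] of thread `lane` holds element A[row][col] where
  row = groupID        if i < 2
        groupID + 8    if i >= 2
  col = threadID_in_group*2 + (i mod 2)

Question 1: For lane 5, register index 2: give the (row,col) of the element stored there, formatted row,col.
lane 5: g=1 (5/4), t=1 (5%4)
i=2: r=1+8=9, c=1*2+0=2

9,2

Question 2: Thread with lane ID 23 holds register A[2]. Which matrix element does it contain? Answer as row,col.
23: G=5,T=3
[2] (5+8,3*2+0) = (13,6)

13,6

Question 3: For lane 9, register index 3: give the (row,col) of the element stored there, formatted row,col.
10,3

9: grp=2,tig=1
[3] (2+8,1*2+1) = (10,3)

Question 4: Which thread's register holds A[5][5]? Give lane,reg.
22,1

r=5->g=5,rb=0  c=5->t=2,b0=1
L=5*4+2=22  i=0*2+1=1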